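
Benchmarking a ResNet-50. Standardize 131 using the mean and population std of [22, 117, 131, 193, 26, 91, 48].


μ = 89.7143, σ = 57.9451
z = (131 - 89.7143)/57.9451 = 0.7125

0.7125


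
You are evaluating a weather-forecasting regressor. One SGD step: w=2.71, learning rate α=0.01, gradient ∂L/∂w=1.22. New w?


w_new = w - α·∇
= 2.71 - 0.01·1.22
= 2.71 - 0.0122
= 2.6978

2.6978


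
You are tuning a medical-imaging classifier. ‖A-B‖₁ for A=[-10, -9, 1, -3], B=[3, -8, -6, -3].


d = |-10-3| + |-9+ 8| + |1+ 6| + |-3+ 3|
  = 13 + 1 + 7 + 0
  = 21

21


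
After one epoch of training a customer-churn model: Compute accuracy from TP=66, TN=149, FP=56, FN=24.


Accuracy = (TP+TN)/(TP+TN+FP+FN)
= (66+149)/(295)
= 215/295 = 72.88%

72.88%


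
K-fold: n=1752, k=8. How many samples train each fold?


Fold size = 1752/8 = 219
Training per fold = 1752 - 219 = 1533

1533


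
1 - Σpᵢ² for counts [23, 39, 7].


Probabilities: [23/69, 39/69, 7/69] ≈ [0.3333, 0.5652, 0.1014]
Σpᵢ² = (529 + 1521 + 49)/69² = 2099/4761
Gini = 1 - Σpᵢ² = 1 - 2099/4761 = 0.5591

0.5591


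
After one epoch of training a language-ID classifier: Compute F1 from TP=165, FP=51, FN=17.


Precision = 165/216 = 0.7639
Recall = 165/182 = 0.9066
F1 = 2·P·R/(P+R) = 2·TP/(2·TP+FP+FN) = 330/(330+51+17) = 330/398 = 0.8291

0.8291


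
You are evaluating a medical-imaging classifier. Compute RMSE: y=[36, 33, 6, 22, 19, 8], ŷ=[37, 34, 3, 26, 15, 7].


MSE = 44/6 = 7.3333
RMSE = √(44/6) = 2.708

2.708


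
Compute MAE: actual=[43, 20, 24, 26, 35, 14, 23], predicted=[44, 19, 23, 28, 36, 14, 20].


Absolute errors: |43-44|=1, |20-19|=1, |24-23|=1, |26-28|=2, |35-36|=1, |14-14|=0, |23-20|=3
Sum = 9
MAE = 9/7 = 9/7

9/7


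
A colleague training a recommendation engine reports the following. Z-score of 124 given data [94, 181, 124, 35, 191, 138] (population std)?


μ = 127.1667, σ = 52.7491
z = (124 - 127.1667)/52.7491 = -0.06

-0.06


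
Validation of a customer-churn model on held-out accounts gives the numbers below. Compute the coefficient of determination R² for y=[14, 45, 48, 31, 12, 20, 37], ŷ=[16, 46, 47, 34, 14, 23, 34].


ȳ = 29.5714
SS_res = Σ(y-ŷ)² = 37
SS_tot = Σ(y-ȳ)² = 1277.71
R² = 1 - SS_res/SS_tot = 1 - 0.029 = 0.971

0.971


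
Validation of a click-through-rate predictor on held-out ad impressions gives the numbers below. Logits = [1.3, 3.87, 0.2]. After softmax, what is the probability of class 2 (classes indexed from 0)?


Exponentials: e^1.3=3.6693, e^3.87=47.9424, e^0.2=1.2214
Sum = 52.8331
Softmax = [0.0695, 0.9074, 0.0231]
p[2] = 1.2214/52.8331 = 0.0231

0.0231


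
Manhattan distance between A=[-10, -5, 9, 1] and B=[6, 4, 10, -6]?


d = |-10-6| + |-5-4| + |9-10| + |1+ 6|
  = 16 + 9 + 1 + 7
  = 33

33


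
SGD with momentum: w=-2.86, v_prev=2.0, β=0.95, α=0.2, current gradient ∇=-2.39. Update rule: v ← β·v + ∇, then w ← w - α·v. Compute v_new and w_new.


v_new = 0.95·2.0 - 2.39 = 1.9 - 2.39 = -0.49
w_new = -2.86 - 0.2·-0.49 = -2.86 + 0.098 = -2.762

v_new=-0.49, w_new=-2.762


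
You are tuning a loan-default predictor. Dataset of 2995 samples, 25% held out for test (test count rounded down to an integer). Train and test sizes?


Test = ⌊2995·25/100⌋ = 748
Train = 2995 - 748 = 2247

Train: 2247, Test: 748


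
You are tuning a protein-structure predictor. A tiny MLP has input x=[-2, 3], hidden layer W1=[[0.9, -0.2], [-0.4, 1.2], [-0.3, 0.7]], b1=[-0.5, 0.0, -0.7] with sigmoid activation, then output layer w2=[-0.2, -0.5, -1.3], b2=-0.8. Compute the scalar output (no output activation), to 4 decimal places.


z1[0] = (0.9)·(-2) + (-0.2)·(3) - 0.5 = -2.9
z1[1] = (-0.4)·(-2) + (1.2)·(3) + 0.0 = 4.4
z1[2] = (-0.3)·(-2) + (0.7)·(3) - 0.7 = 2.0
h = sigmoid(z1) = [0.0522, 0.9879, 0.8808]
output = (-0.2)·(0.0522) + (-0.5)·(0.9879) + (-1.3)·(0.8808) - 0.8 = -2.4494

-2.4494


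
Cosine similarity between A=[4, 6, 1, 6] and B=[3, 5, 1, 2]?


A·B = 4·3 + 6·5 + 1·1 + 6·2 = 55
‖A‖ = √89 = 9.434, ‖B‖ = √39 = 6.245
cos = 55/(√89·√39) = 55/√3471 = 0.9335

0.9335


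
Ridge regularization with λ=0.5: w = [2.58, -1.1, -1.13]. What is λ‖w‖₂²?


‖w‖₂² = (2.58)² + (-1.1)² + (-1.13)²
     = 6.6564 + 1.21 + 1.2769
     = 9.1433
λ·‖w‖₂² = 0.5·9.1433 = 4.57165

4.57165


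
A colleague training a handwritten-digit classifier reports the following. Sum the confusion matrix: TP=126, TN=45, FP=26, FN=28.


Total = TP + TN + FP + FN
= 126 + 45 + 26 + 28
= 225
(Predicted positive: 152, predicted negative: 73)

225


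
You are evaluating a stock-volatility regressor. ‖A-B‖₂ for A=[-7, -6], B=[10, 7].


d = √((-7-10)² + (-6-7)²)
  = √(289 + 169)
  = √458 = 21.4009

21.4009


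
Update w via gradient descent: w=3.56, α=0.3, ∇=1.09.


w_new = w - α·∇
= 3.56 - 0.3·1.09
= 3.56 - 0.327
= 3.233

3.233


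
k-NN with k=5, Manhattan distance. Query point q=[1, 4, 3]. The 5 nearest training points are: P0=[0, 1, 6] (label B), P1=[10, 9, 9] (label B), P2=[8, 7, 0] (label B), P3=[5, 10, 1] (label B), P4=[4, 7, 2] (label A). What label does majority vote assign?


d(q,P0) = 7  (label B)
d(q,P1) = 20  (label B)
d(q,P2) = 13  (label B)
d(q,P3) = 12  (label B)
d(q,P4) = 7  (label A)
Votes: A=1, B=4
Majority → B

B


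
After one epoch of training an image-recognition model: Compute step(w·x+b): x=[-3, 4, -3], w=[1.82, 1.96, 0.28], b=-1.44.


z = (-3)·(1.82) + (4)·(1.96) + (-3)·(0.28) - 1.44
  = 0.1
step(z) = 1 (z≥0)

1


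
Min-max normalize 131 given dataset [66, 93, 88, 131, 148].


min=66, max=148
(131-66)/(148-66) = 65/82 = 0.7927

0.7927


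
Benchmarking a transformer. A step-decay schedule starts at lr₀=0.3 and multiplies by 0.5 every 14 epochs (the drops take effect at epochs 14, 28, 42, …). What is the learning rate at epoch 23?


n_drops = ⌊23/14⌋ = 1
lr = 0.3·0.5^1 = 0.3·0.5 = 0.15

0.15


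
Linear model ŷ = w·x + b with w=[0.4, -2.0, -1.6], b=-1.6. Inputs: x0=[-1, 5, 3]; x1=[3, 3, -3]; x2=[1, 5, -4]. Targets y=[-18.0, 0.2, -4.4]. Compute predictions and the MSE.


ŷ0 = (0.4)·(-1) + (-2.0)·(5) + (-1.6)·(3) - 1.6 = -16.8
ŷ1 = (0.4)·(3) + (-2.0)·(3) + (-1.6)·(-3) - 1.6 = -1.6
ŷ2 = (0.4)·(1) + (-2.0)·(5) + (-1.6)·(-4) - 1.6 = -4.8
errors² = [1.44, 3.24, 0.16]
MSE = 4.8400/3 = 1.6133

1.6133


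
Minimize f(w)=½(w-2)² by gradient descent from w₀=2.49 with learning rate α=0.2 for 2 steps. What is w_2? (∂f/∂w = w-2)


step 1: grad = 2.49-2 = 0.49; w = 2.49 - 0.2·(0.49) = 2.392
step 2: grad = 2.392-2 = 0.392; w = 2.392 - 0.2·(0.392) = 2.3136

2.3136


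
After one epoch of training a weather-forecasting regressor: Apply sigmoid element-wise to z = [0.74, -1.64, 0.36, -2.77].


σ(0.74) = 1/(1+e^-0.74) = 0.677
σ(-1.64) = 1/(1+e^1.64) = 0.1625
σ(0.36) = 1/(1+e^-0.36) = 0.589
σ(-2.77) = 1/(1+e^2.77) = 0.059
result = [0.677, 0.1625, 0.589, 0.059]

[0.677, 0.1625, 0.589, 0.059]


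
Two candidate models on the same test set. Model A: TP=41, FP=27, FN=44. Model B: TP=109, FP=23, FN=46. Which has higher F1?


Model A: P=41/68=0.6029, R=41/85=0.4824, F1=2PR/(P+R)=2TP/(2TP+FP+FN)=82/153=0.5359
Model B: P=109/132=0.8258, R=109/155=0.7032, F1=2PR/(P+R)=2TP/(2TP+FP+FN)=218/287=0.7596
0.5359 < 0.7596 → Model B

Model B


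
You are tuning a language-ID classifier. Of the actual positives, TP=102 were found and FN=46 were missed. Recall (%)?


Recall = TP/(TP+FN)
= 102/(102+46)
= 102/148 = 68.92%

68.92%


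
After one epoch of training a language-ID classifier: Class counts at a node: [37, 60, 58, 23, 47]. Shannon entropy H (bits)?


Probabilities: [37/225, 60/225, 58/225, 23/225, 47/225] ≈ [0.1644, 0.2667, 0.2578, 0.1022, 0.2089]
H = -((37/225)·log₂(37/225) + (60/225)·log₂(60/225) + (58/225)·log₂(58/225) + (23/225)·log₂(23/225) + (47/225)·log₂(47/225))
  = 2.2492 bits

2.2492 bits


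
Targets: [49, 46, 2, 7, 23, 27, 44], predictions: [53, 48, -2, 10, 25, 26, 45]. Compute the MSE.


Squared errors: (49-53)²=16, (46-48)²=4, (2+ 2)²=16, (7-10)²=9, (23-25)²=4, (27-26)²=1, (44-45)²=1
Sum = 51
MSE = 51/7 = 51/7

51/7


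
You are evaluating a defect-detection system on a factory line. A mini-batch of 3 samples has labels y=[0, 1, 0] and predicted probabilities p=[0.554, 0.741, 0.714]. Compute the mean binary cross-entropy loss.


L[0] = -ln(1-0.554) = -ln(0.446) = 0.8074
L[1] = -ln(0.741) = 0.2998
L[2] = -ln(1-0.714) = -ln(0.286) = 1.2518
mean = (0.8074 + 0.2998 + 1.2518)/3 = 0.7863

0.7863


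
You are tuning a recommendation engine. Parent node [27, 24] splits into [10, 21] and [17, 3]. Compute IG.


Parent = [27, 24], H_parent = 0.9975
H_left = 0.9072 (n=31), H_right = 0.6098 (n=20)
H_children = (31/51)·0.9072 + (20/51)·0.6098 = 0.7906
IG = 0.9975 - 0.7906 = 0.2069

0.2069


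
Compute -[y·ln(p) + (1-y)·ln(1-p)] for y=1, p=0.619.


BCE = -[y·ln(p) + (1-y)·ln(1-p)]
= -1·ln(0.619) - 0
= -ln(0.619) = 0.4797

0.4797


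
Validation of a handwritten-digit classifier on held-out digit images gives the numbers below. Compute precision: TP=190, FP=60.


Precision = TP/(TP+FP)
= 190/(190+60)
= 190/250 = 76.0%

76.0%


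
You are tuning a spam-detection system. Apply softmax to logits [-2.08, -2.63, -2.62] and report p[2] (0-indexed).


Exponentials: e^-2.08=0.1249, e^-2.63=0.0721, e^-2.62=0.0728
Sum = 0.2698
Softmax = [0.463, 0.2671, 0.2698]
p[2] = 0.0728/0.2698 = 0.2698

0.2698


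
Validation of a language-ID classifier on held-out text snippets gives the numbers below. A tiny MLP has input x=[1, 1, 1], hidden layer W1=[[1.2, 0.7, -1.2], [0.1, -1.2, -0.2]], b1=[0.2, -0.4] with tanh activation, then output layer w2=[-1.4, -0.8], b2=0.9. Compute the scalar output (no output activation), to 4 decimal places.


z1[0] = (1.2)·(1) + (0.7)·(1) + (-1.2)·(1) + 0.2 = 0.9
z1[1] = (0.1)·(1) + (-1.2)·(1) + (-0.2)·(1) - 0.4 = -1.7
h = tanh(z1) = [0.7163, -0.9354]
output = (-1.4)·(0.7163) + (-0.8)·(-0.9354) + 0.9 = 0.6455

0.6455


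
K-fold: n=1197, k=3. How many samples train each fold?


Fold size = 1197/3 = 399
Training per fold = 1197 - 399 = 798

798


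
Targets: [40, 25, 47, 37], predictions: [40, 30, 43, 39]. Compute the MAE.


Absolute errors: |40-40|=0, |25-30|=5, |47-43|=4, |37-39|=2
Sum = 11
MAE = 11/4 = 11/4

11/4


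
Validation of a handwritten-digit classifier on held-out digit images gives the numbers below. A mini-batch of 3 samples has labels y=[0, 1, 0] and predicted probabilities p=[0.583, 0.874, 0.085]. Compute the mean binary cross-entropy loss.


L[0] = -ln(1-0.583) = -ln(0.417) = 0.8747
L[1] = -ln(0.874) = 0.1347
L[2] = -ln(1-0.085) = -ln(0.915) = 0.0888
mean = (0.8747 + 0.1347 + 0.0888)/3 = 0.3661

0.3661


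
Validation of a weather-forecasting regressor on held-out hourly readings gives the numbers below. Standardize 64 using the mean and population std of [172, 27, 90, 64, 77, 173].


μ = 100.5, σ = 54.4143
z = (64 - 100.5)/54.4143 = -0.6708

-0.6708


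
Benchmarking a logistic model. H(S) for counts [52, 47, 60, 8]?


Probabilities: [52/167, 47/167, 60/167, 8/167] ≈ [0.3114, 0.2814, 0.3593, 0.0479]
H = -((52/167)·log₂(52/167) + (47/167)·log₂(47/167) + (60/167)·log₂(60/167) + (8/167)·log₂(8/167))
  = 1.7795 bits

1.7795 bits


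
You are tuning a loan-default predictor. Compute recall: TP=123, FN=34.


Recall = TP/(TP+FN)
= 123/(123+34)
= 123/157 = 78.34%

78.34%


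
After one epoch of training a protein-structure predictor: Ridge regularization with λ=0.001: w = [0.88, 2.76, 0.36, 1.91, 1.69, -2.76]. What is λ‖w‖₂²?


‖w‖₂² = (0.88)² + (2.76)² + (0.36)² + (1.91)² + (1.69)² + (-2.76)²
     = 0.7744 + 7.6176 + 0.1296 + 3.6481 + 2.8561 + 7.6176
     = 22.6434
λ·‖w‖₂² = 0.001·22.6434 = 0.022643

0.022643


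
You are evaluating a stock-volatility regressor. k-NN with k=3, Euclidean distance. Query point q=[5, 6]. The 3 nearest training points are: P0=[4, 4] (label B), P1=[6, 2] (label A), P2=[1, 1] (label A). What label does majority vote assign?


d(q,P0) = 2.2361  (label B)
d(q,P1) = 4.1231  (label A)
d(q,P2) = 6.4031  (label A)
Votes: A=2, B=1
Majority → A

A


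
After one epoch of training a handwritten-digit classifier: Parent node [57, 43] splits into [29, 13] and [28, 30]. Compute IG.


Parent = [57, 43], H_parent = 0.9858
H_left = 0.8926 (n=42), H_right = 0.9991 (n=58)
H_children = (42/100)·0.8926 + (58/100)·0.9991 = 0.9544
IG = 0.9858 - 0.9544 = 0.0314

0.0314


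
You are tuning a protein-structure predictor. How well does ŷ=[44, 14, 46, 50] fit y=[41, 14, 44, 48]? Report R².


ȳ = 36.75
SS_res = Σ(y-ŷ)² = 17
SS_tot = Σ(y-ȳ)² = 714.75
R² = 1 - SS_res/SS_tot = 1 - 0.0238 = 0.9762

0.9762


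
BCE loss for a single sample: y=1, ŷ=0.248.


BCE = -[y·ln(p) + (1-y)·ln(1-p)]
= -1·ln(0.248) - 0
= -ln(0.248) = 1.3943

1.3943


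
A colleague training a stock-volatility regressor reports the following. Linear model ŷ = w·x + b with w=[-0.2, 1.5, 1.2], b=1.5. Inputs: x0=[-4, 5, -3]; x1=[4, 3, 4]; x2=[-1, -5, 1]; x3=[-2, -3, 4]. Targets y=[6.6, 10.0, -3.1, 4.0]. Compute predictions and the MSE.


ŷ0 = (-0.2)·(-4) + (1.5)·(5) + (1.2)·(-3) + 1.5 = 6.2
ŷ1 = (-0.2)·(4) + (1.5)·(3) + (1.2)·(4) + 1.5 = 10.0
ŷ2 = (-0.2)·(-1) + (1.5)·(-5) + (1.2)·(1) + 1.5 = -4.6
ŷ3 = (-0.2)·(-2) + (1.5)·(-3) + (1.2)·(4) + 1.5 = 2.2
errors² = [0.16, 0.0, 2.25, 3.24]
MSE = 5.6500/4 = 1.4125

1.4125


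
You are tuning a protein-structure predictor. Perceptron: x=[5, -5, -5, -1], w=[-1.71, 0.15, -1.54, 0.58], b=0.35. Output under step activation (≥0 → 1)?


z = (5)·(-1.71) + (-5)·(0.15) + (-5)·(-1.54) + (-1)·(0.58) + 0.35
  = -1.83
step(z) = 0 (z<0)

0


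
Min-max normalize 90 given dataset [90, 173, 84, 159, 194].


min=84, max=194
(90-84)/(194-84) = 6/110 = 0.0545

0.0545


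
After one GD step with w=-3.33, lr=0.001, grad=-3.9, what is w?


w_new = w - α·∇
= -3.33 - 0.001·-3.9
= -3.33 + 0.0039
= -3.3261

-3.3261


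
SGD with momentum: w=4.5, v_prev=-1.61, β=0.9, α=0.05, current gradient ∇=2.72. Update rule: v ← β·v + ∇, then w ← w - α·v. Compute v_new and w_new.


v_new = 0.9·-1.61 + 2.72 = -1.449 + 2.72 = 1.271
w_new = 4.5 - 0.05·1.271 = 4.5 - 0.06355 = 4.43645

v_new=1.271, w_new=4.43645


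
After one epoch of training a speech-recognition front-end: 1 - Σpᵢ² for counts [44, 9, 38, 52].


Probabilities: [44/143, 9/143, 38/143, 52/143] ≈ [0.3077, 0.0629, 0.2657, 0.3636]
Σpᵢ² = (1936 + 81 + 1444 + 2704)/143² = 6165/20449
Gini = 1 - Σpᵢ² = 1 - 6165/20449 = 0.6985

0.6985


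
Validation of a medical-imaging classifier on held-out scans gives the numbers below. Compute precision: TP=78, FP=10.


Precision = TP/(TP+FP)
= 78/(78+10)
= 78/88 = 88.64%

88.64%


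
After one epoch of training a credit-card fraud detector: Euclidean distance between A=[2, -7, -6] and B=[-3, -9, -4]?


d = √((2+ 3)² + (-7+ 9)² + (-6+ 4)²)
  = √(25 + 4 + 4)
  = √33 = 5.7446

5.7446


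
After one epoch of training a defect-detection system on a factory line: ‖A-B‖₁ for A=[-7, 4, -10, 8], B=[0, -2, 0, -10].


d = |-7-0| + |4+ 2| + |-10-0| + |8+ 10|
  = 7 + 6 + 10 + 18
  = 41

41


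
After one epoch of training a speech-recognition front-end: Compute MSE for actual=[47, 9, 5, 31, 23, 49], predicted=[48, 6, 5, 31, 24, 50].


Squared errors: (47-48)²=1, (9-6)²=9, (5-5)²=0, (31-31)²=0, (23-24)²=1, (49-50)²=1
Sum = 12
MSE = 12/6 = 2

2


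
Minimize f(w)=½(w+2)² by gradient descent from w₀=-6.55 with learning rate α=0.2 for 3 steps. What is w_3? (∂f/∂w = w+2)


step 1: grad = -6.55+2 = -4.55; w = -6.55 - 0.2·(-4.55) = -5.64
step 2: grad = -5.64+2 = -3.64; w = -5.64 - 0.2·(-3.64) = -4.912
step 3: grad = -4.912+2 = -2.912; w = -4.912 - 0.2·(-2.912) = -4.3296

-4.3296


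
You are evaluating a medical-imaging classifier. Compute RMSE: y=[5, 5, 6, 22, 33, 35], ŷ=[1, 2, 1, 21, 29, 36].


MSE = 68/6 = 11.3333
RMSE = √(68/6) = 3.3665

3.3665


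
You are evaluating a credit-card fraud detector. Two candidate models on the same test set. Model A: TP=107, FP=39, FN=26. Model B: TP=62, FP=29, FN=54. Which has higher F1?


Model A: P=107/146=0.7329, R=107/133=0.8045, F1=2PR/(P+R)=2TP/(2TP+FP+FN)=214/279=0.767
Model B: P=62/91=0.6813, R=62/116=0.5345, F1=2PR/(P+R)=2TP/(2TP+FP+FN)=124/207=0.599
0.767 > 0.599 → Model A

Model A


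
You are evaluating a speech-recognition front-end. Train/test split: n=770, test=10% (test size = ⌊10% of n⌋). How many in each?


Test = ⌊770·10/100⌋ = 77
Train = 770 - 77 = 693

Train: 693, Test: 77


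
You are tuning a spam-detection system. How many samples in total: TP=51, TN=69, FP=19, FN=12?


Total = TP + TN + FP + FN
= 51 + 69 + 19 + 12
= 151
(Predicted positive: 70, predicted negative: 81)

151


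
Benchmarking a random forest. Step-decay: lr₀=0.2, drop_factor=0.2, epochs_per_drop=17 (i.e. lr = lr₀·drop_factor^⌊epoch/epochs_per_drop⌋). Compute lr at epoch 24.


n_drops = ⌊24/17⌋ = 1
lr = 0.2·0.2^1 = 0.2·0.2 = 0.04

0.04


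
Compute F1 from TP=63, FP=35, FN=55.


Precision = 63/98 = 0.6429
Recall = 63/118 = 0.5339
F1 = 2·P·R/(P+R) = 2·TP/(2·TP+FP+FN) = 126/(126+35+55) = 126/216 = 0.5833

0.5833


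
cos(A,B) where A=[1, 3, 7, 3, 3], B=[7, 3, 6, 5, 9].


A·B = 1·7 + 3·3 + 7·6 + 3·5 + 3·9 = 100
‖A‖ = √77 = 8.775, ‖B‖ = √200 = 14.1421
cos = 100/(√77·√200) = 100/√15400 = 0.8058

0.8058


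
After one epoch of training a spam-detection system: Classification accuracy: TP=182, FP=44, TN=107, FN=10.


Accuracy = (TP+TN)/(TP+TN+FP+FN)
= (182+107)/(343)
= 289/343 = 84.26%

84.26%


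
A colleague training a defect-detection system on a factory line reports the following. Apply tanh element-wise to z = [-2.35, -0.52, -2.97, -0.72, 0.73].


tanh(-2.35) = -0.982
tanh(-0.52) = -0.4777
tanh(-2.97) = -0.9947
tanh(-0.72) = -0.6169
tanh(0.73) = 0.6231
result = [-0.982, -0.4777, -0.9947, -0.6169, 0.6231]

[-0.982, -0.4777, -0.9947, -0.6169, 0.6231]


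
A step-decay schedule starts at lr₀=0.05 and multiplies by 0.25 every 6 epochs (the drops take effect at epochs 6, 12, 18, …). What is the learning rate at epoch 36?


n_drops = ⌊36/6⌋ = 6
lr = 0.05·0.25^6 = 0.05·0.000244140625 = 0.00001220703125

0.00001220703125


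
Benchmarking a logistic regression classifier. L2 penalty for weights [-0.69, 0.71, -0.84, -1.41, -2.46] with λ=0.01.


‖w‖₂² = (-0.69)² + (0.71)² + (-0.84)² + (-1.41)² + (-2.46)²
     = 0.4761 + 0.5041 + 0.7056 + 1.9881 + 6.0516
     = 9.7255
λ·‖w‖₂² = 0.01·9.7255 = 0.097255

0.097255


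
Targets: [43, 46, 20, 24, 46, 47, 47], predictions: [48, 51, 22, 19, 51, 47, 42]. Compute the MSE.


Squared errors: (43-48)²=25, (46-51)²=25, (20-22)²=4, (24-19)²=25, (46-51)²=25, (47-47)²=0, (47-42)²=25
Sum = 129
MSE = 129/7 = 129/7

129/7


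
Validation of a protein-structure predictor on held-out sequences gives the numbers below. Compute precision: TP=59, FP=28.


Precision = TP/(TP+FP)
= 59/(59+28)
= 59/87 = 67.82%

67.82%


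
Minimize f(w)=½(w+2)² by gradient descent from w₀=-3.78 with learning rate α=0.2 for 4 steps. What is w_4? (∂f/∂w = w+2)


step 1: grad = -3.78+2 = -1.78; w = -3.78 - 0.2·(-1.78) = -3.424
step 2: grad = -3.424+2 = -1.424; w = -3.424 - 0.2·(-1.424) = -3.1392
step 3: grad = -3.1392+2 = -1.1392; w = -3.1392 - 0.2·(-1.1392) = -2.91136
step 4: grad = -2.91136+2 = -0.91136; w = -2.91136 - 0.2·(-0.91136) = -2.729088

-2.729088


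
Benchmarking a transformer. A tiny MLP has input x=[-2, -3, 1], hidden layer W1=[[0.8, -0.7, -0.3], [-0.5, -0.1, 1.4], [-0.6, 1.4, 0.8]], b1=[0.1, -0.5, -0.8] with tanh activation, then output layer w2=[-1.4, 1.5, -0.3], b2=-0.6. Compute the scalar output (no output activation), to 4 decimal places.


z1[0] = (0.8)·(-2) + (-0.7)·(-3) + (-0.3)·(1) + 0.1 = 0.3
z1[1] = (-0.5)·(-2) + (-0.1)·(-3) + (1.4)·(1) - 0.5 = 2.2
z1[2] = (-0.6)·(-2) + (1.4)·(-3) + (0.8)·(1) - 0.8 = -3.0
h = tanh(z1) = [0.2913, 0.9757, -0.9951]
output = (-1.4)·(0.2913) + (1.5)·(0.9757) + (-0.3)·(-0.9951) - 0.6 = 0.7543

0.7543


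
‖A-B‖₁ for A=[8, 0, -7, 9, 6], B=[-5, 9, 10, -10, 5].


d = |8+ 5| + |0-9| + |-7-10| + |9+ 10| + |6-5|
  = 13 + 9 + 17 + 19 + 1
  = 59

59


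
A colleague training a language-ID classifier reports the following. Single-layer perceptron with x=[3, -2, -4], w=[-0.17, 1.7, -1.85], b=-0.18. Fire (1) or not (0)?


z = (3)·(-0.17) + (-2)·(1.7) + (-4)·(-1.85) - 0.18
  = 3.31
step(z) = 1 (z≥0)

1


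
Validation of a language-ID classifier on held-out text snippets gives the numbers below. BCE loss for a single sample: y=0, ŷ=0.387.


BCE = -[y·ln(p) + (1-y)·ln(1-p)]
= -0 - 1·ln(1-0.387)
= -ln(0.613) = 0.4894

0.4894


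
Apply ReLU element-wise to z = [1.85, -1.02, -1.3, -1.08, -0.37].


ReLU(1.85) = max(0, 1.85) = 1.85
ReLU(-1.02) = max(0, -1.02) = 0.0
ReLU(-1.3) = max(0, -1.3) = 0.0
ReLU(-1.08) = max(0, -1.08) = 0.0
ReLU(-0.37) = max(0, -0.37) = 0.0
result = [1.85, 0.0, 0.0, 0.0, 0.0]

[1.85, 0.0, 0.0, 0.0, 0.0]


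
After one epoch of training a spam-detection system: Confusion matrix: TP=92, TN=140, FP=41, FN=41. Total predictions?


Total = TP + TN + FP + FN
= 92 + 140 + 41 + 41
= 314
(Predicted positive: 133, predicted negative: 181)

314


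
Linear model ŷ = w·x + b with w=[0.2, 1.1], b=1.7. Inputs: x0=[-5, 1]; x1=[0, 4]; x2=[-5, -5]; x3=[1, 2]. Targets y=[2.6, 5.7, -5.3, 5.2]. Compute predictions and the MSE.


ŷ0 = (0.2)·(-5) + (1.1)·(1) + 1.7 = 1.8
ŷ1 = (0.2)·(0) + (1.1)·(4) + 1.7 = 6.1
ŷ2 = (0.2)·(-5) + (1.1)·(-5) + 1.7 = -4.8
ŷ3 = (0.2)·(1) + (1.1)·(2) + 1.7 = 4.1
errors² = [0.64, 0.16, 0.25, 1.21]
MSE = 2.2600/4 = 0.565

0.565


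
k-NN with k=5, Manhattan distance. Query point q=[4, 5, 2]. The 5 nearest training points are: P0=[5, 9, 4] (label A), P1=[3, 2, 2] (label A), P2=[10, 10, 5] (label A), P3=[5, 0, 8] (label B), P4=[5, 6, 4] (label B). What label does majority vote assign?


d(q,P0) = 7  (label A)
d(q,P1) = 4  (label A)
d(q,P2) = 14  (label A)
d(q,P3) = 12  (label B)
d(q,P4) = 4  (label B)
Votes: A=3, B=2
Majority → A

A


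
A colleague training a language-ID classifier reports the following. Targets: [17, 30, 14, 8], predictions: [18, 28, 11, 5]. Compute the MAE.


Absolute errors: |17-18|=1, |30-28|=2, |14-11|=3, |8-5|=3
Sum = 9
MAE = 9/4 = 9/4

9/4


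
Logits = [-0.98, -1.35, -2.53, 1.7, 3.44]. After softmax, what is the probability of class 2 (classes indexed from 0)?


Exponentials: e^-0.98=0.3753, e^-1.35=0.2592, e^-2.53=0.0797, e^1.7=5.4739, e^3.44=31.187
Sum = 37.3751
Softmax = [0.01, 0.0069, 0.0021, 0.1465, 0.8344]
p[2] = 0.0797/37.3751 = 0.0021

0.0021


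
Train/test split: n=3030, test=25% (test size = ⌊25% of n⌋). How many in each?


Test = ⌊3030·25/100⌋ = 757
Train = 3030 - 757 = 2273

Train: 2273, Test: 757


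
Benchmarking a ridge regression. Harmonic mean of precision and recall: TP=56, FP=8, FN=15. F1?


Precision = 56/64 = 0.875
Recall = 56/71 = 0.7887
F1 = 2·P·R/(P+R) = 2·TP/(2·TP+FP+FN) = 112/(112+8+15) = 112/135 = 0.8296

0.8296


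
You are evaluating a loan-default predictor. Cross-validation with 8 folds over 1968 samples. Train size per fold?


Fold size = 1968/8 = 246
Training per fold = 1968 - 246 = 1722

1722


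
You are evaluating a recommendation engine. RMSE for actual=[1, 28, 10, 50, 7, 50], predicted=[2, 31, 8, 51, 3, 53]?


MSE = 40/6 = 6.6667
RMSE = √(40/6) = 2.582

2.582


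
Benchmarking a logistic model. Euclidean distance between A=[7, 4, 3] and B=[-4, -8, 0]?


d = √((7+ 4)² + (4+ 8)² + (3-0)²)
  = √(121 + 144 + 9)
  = √274 = 16.5529

16.5529


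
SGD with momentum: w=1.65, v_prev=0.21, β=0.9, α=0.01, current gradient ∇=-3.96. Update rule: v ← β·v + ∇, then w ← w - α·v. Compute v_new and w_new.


v_new = 0.9·0.21 - 3.96 = 0.189 - 3.96 = -3.771
w_new = 1.65 - 0.01·-3.771 = 1.65 + 0.03771 = 1.68771

v_new=-3.771, w_new=1.68771


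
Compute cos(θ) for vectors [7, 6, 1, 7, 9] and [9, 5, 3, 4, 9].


A·B = 7·9 + 6·5 + 1·3 + 7·4 + 9·9 = 205
‖A‖ = √216 = 14.6969, ‖B‖ = √212 = 14.5602
cos = 205/(√216·√212) = 205/√45792 = 0.958

0.958


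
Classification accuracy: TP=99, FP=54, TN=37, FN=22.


Accuracy = (TP+TN)/(TP+TN+FP+FN)
= (99+37)/(212)
= 136/212 = 64.15%

64.15%


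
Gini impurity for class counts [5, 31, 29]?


Probabilities: [5/65, 31/65, 29/65] ≈ [0.0769, 0.4769, 0.4462]
Σpᵢ² = (25 + 961 + 841)/65² = 1827/4225
Gini = 1 - Σpᵢ² = 1 - 1827/4225 = 0.5676

0.5676


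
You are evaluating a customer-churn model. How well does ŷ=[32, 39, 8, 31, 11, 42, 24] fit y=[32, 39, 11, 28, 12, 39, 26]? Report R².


ȳ = 26.7143
SS_res = Σ(y-ŷ)² = 32
SS_tot = Σ(y-ȳ)² = 795.43
R² = 1 - SS_res/SS_tot = 1 - 0.0402 = 0.9598

0.9598


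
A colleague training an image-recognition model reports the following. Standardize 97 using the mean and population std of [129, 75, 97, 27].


μ = 82, σ = 37.108
z = (97 - 82)/37.108 = 0.4042

0.4042


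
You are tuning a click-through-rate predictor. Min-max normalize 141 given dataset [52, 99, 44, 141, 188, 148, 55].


min=44, max=188
(141-44)/(188-44) = 97/144 = 0.6736

0.6736


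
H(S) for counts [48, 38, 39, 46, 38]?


Probabilities: [48/209, 38/209, 39/209, 46/209, 38/209] ≈ [0.2297, 0.1818, 0.1866, 0.2201, 0.1818]
H = -((48/209)·log₂(48/209) + (38/209)·log₂(38/209) + (39/209)·log₂(39/209) + (46/209)·log₂(46/209) + (38/209)·log₂(38/209))
  = 2.3144 bits

2.3144 bits


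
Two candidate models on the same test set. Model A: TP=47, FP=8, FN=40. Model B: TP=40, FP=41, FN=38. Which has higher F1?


Model A: P=47/55=0.8545, R=47/87=0.5402, F1=2PR/(P+R)=2TP/(2TP+FP+FN)=94/142=0.662
Model B: P=40/81=0.4938, R=40/78=0.5128, F1=2PR/(P+R)=2TP/(2TP+FP+FN)=80/159=0.5031
0.662 > 0.5031 → Model A

Model A


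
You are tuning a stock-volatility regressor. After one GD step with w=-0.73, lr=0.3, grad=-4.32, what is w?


w_new = w - α·∇
= -0.73 - 0.3·-4.32
= -0.73 + 1.296
= 0.566

0.566


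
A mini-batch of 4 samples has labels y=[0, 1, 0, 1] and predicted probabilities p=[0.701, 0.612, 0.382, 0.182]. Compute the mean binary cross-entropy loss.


L[0] = -ln(1-0.701) = -ln(0.299) = 1.2073
L[1] = -ln(0.612) = 0.491
L[2] = -ln(1-0.382) = -ln(0.618) = 0.4813
L[3] = -ln(0.182) = 1.7037
mean = (1.2073 + 0.491 + 0.4813 + 1.7037)/4 = 0.9708

0.9708


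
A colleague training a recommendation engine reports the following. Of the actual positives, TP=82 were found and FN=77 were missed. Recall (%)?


Recall = TP/(TP+FN)
= 82/(82+77)
= 82/159 = 51.57%

51.57%


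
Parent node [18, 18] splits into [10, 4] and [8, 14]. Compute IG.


Parent = [18, 18], H_parent = 1
H_left = 0.8631 (n=14), H_right = 0.9457 (n=22)
H_children = (14/36)·0.8631 + (22/36)·0.9457 = 0.9136
IG = 1 - 0.9136 = 0.0864

0.0864


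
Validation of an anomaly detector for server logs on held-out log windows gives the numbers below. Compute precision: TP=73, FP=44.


Precision = TP/(TP+FP)
= 73/(73+44)
= 73/117 = 62.39%

62.39%


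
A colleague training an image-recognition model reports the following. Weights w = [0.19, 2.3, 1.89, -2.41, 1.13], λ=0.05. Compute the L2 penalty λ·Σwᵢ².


‖w‖₂² = (0.19)² + (2.3)² + (1.89)² + (-2.41)² + (1.13)²
     = 0.0361 + 5.29 + 3.5721 + 5.8081 + 1.2769
     = 15.9832
λ·‖w‖₂² = 0.05·15.9832 = 0.79916

0.79916


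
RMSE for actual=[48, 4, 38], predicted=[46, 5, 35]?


MSE = 14/3 = 4.6667
RMSE = √(14/3) = 2.1602

2.1602


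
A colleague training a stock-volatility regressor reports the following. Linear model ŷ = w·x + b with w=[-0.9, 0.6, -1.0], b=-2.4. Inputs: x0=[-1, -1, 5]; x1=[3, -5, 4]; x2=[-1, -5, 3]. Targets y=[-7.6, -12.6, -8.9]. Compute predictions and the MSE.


ŷ0 = (-0.9)·(-1) + (0.6)·(-1) + (-1.0)·(5) - 2.4 = -7.1
ŷ1 = (-0.9)·(3) + (0.6)·(-5) + (-1.0)·(4) - 2.4 = -12.1
ŷ2 = (-0.9)·(-1) + (0.6)·(-5) + (-1.0)·(3) - 2.4 = -7.5
errors² = [0.25, 0.25, 1.96]
MSE = 2.4600/3 = 0.82

0.82


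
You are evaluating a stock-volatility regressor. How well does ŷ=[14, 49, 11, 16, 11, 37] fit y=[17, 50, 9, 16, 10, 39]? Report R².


ȳ = 23.5
SS_res = Σ(y-ŷ)² = 19
SS_tot = Σ(y-ȳ)² = 1433.5
R² = 1 - SS_res/SS_tot = 1 - 0.0133 = 0.9867

0.9867


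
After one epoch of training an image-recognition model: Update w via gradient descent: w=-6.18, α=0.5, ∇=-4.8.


w_new = w - α·∇
= -6.18 - 0.5·-4.8
= -6.18 + 2.4
= -3.78

-3.78


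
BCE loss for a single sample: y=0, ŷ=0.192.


BCE = -[y·ln(p) + (1-y)·ln(1-p)]
= -0 - 1·ln(1-0.192)
= -ln(0.808) = 0.2132

0.2132


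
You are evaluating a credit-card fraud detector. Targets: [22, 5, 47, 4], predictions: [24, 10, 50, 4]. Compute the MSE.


Squared errors: (22-24)²=4, (5-10)²=25, (47-50)²=9, (4-4)²=0
Sum = 38
MSE = 38/4 = 19/2

19/2


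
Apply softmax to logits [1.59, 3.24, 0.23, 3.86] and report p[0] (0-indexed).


Exponentials: e^1.59=4.9037, e^3.24=25.5337, e^0.23=1.2586, e^3.86=47.4654
Sum = 79.1614
Softmax = [0.0619, 0.3226, 0.0159, 0.5996]
p[0] = 4.9037/79.1614 = 0.0619

0.0619


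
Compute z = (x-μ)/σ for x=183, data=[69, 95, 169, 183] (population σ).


μ = 129, σ = 48.1456
z = (183 - 129)/48.1456 = 1.1216

1.1216


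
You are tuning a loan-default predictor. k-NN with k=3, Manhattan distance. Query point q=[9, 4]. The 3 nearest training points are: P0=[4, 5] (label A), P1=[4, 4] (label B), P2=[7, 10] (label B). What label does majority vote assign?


d(q,P0) = 6  (label A)
d(q,P1) = 5  (label B)
d(q,P2) = 8  (label B)
Votes: A=1, B=2
Majority → B

B


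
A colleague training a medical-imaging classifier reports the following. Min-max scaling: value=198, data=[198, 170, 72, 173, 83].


min=72, max=198
(198-72)/(198-72) = 126/126 = 1.0

1.0


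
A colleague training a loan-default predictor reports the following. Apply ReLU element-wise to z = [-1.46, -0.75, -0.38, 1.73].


ReLU(-1.46) = max(0, -1.46) = 0.0
ReLU(-0.75) = max(0, -0.75) = 0.0
ReLU(-0.38) = max(0, -0.38) = 0.0
ReLU(1.73) = max(0, 1.73) = 1.73
result = [0.0, 0.0, 0.0, 1.73]

[0.0, 0.0, 0.0, 1.73]


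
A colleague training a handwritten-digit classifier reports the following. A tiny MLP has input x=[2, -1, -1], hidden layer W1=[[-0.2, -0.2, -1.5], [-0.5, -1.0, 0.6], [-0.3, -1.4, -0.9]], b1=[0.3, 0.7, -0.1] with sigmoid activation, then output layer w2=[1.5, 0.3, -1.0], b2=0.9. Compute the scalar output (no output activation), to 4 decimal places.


z1[0] = (-0.2)·(2) + (-0.2)·(-1) + (-1.5)·(-1) + 0.3 = 1.6
z1[1] = (-0.5)·(2) + (-1.0)·(-1) + (0.6)·(-1) + 0.7 = 0.1
z1[2] = (-0.3)·(2) + (-1.4)·(-1) + (-0.9)·(-1) - 0.1 = 1.6
h = sigmoid(z1) = [0.832, 0.525, 0.832]
output = (1.5)·(0.832) + (0.3)·(0.525) + (-1.0)·(0.832) + 0.9 = 1.4735

1.4735


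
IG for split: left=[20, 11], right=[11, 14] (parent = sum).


Parent = [31, 25], H_parent = 0.9917
H_left = 0.9383 (n=31), H_right = 0.9896 (n=25)
H_children = (31/56)·0.9383 + (25/56)·0.9896 = 0.9612
IG = 0.9917 - 0.9612 = 0.0305

0.0305


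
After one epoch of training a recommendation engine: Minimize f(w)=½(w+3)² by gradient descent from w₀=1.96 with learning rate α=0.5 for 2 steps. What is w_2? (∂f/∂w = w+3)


step 1: grad = 1.96+3 = 4.96; w = 1.96 - 0.5·(4.96) = -0.52
step 2: grad = -0.52+3 = 2.48; w = -0.52 - 0.5·(2.48) = -1.76

-1.76


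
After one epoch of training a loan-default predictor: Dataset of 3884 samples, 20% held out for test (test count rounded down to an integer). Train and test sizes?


Test = ⌊3884·20/100⌋ = 776
Train = 3884 - 776 = 3108

Train: 3108, Test: 776


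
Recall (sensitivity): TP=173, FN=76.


Recall = TP/(TP+FN)
= 173/(173+76)
= 173/249 = 69.48%

69.48%


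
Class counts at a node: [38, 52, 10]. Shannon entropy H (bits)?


Probabilities: [38/100, 52/100, 10/100] ≈ [0.38, 0.52, 0.1]
H = -((38/100)·log₂(38/100) + (52/100)·log₂(52/100) + (10/100)·log₂(10/100))
  = 1.3532 bits

1.3532 bits


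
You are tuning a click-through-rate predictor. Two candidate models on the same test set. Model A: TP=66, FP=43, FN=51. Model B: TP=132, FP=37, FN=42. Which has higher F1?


Model A: P=66/109=0.6055, R=66/117=0.5641, F1=2PR/(P+R)=2TP/(2TP+FP+FN)=132/226=0.5841
Model B: P=132/169=0.7811, R=132/174=0.7586, F1=2PR/(P+R)=2TP/(2TP+FP+FN)=264/343=0.7697
0.5841 < 0.7697 → Model B

Model B


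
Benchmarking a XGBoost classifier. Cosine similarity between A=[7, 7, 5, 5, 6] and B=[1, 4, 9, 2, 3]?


A·B = 7·1 + 7·4 + 5·9 + 5·2 + 6·3 = 108
‖A‖ = √184 = 13.5647, ‖B‖ = √111 = 10.5357
cos = 108/(√184·√111) = 108/√20424 = 0.7557

0.7557


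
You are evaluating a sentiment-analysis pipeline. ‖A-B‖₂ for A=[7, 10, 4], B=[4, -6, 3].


d = √((7-4)² + (10+ 6)² + (4-3)²)
  = √(9 + 256 + 1)
  = √266 = 16.3095

16.3095


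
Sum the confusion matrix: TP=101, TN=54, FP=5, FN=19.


Total = TP + TN + FP + FN
= 101 + 54 + 5 + 19
= 179
(Predicted positive: 106, predicted negative: 73)

179


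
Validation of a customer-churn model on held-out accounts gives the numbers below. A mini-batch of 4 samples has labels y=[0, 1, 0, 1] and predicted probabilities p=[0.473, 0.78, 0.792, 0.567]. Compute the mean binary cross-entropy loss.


L[0] = -ln(1-0.473) = -ln(0.527) = 0.6406
L[1] = -ln(0.78) = 0.2485
L[2] = -ln(1-0.792) = -ln(0.208) = 1.5702
L[3] = -ln(0.567) = 0.5674
mean = (0.6406 + 0.2485 + 1.5702 + 0.5674)/4 = 0.7567

0.7567


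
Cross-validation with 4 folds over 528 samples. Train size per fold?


Fold size = 528/4 = 132
Training per fold = 528 - 132 = 396

396


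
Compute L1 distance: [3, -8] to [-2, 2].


d = |3+ 2| + |-8-2|
  = 5 + 10
  = 15

15


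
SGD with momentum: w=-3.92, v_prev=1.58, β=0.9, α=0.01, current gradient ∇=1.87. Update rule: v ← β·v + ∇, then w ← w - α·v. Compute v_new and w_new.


v_new = 0.9·1.58 + 1.87 = 1.422 + 1.87 = 3.292
w_new = -3.92 - 0.01·3.292 = -3.92 - 0.03292 = -3.95292

v_new=3.292, w_new=-3.95292


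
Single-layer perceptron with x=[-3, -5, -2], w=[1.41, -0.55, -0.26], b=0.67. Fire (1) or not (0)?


z = (-3)·(1.41) + (-5)·(-0.55) + (-2)·(-0.26) + 0.67
  = -0.29
step(z) = 0 (z<0)

0


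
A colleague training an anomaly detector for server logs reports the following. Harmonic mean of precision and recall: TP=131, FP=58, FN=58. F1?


Precision = 131/189 = 0.6931
Recall = 131/189 = 0.6931
F1 = 2·P·R/(P+R) = 2·TP/(2·TP+FP+FN) = 262/(262+58+58) = 262/378 = 0.6931

0.6931


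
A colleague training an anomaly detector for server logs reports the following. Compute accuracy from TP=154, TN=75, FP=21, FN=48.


Accuracy = (TP+TN)/(TP+TN+FP+FN)
= (154+75)/(298)
= 229/298 = 76.85%

76.85%


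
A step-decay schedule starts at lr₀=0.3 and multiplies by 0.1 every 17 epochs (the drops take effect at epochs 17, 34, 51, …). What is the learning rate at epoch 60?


n_drops = ⌊60/17⌋ = 3
lr = 0.3·0.1^3 = 0.3·0.001 = 0.0003

0.0003


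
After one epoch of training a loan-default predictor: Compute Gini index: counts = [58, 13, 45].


Probabilities: [58/116, 13/116, 45/116] ≈ [0.5, 0.1121, 0.3879]
Σpᵢ² = (3364 + 169 + 2025)/116² = 5558/13456
Gini = 1 - Σpᵢ² = 1 - 5558/13456 = 0.587

0.587


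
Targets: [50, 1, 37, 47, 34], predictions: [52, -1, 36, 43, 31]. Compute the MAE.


Absolute errors: |50-52|=2, |1+ 1|=2, |37-36|=1, |47-43|=4, |34-31|=3
Sum = 12
MAE = 12/5 = 12/5

12/5


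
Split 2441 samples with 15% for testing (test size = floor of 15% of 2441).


Test = ⌊2441·15/100⌋ = 366
Train = 2441 - 366 = 2075

Train: 2075, Test: 366


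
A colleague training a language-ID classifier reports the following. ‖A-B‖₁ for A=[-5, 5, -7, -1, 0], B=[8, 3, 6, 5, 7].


d = |-5-8| + |5-3| + |-7-6| + |-1-5| + |0-7|
  = 13 + 2 + 13 + 6 + 7
  = 41

41


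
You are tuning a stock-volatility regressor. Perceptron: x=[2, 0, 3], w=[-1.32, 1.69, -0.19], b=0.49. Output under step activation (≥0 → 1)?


z = (2)·(-1.32) + (0)·(1.69) + (3)·(-0.19) + 0.49
  = -2.72
step(z) = 0 (z<0)

0


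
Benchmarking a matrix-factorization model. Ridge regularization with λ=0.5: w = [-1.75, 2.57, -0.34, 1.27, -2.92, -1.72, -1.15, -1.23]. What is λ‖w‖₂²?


‖w‖₂² = (-1.75)² + (2.57)² + (-0.34)² + (1.27)² + (-2.92)² + (-1.72)² + (-1.15)² + (-1.23)²
     = 3.0625 + 6.6049 + 0.1156 + 1.6129 + 8.5264 + 2.9584 + 1.3225 + 1.5129
     = 25.7161
λ·‖w‖₂² = 0.5·25.7161 = 12.85805

12.85805


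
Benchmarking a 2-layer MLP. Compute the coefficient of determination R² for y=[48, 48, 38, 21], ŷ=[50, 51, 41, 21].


ȳ = 38.75
SS_res = Σ(y-ŷ)² = 22
SS_tot = Σ(y-ȳ)² = 486.75
R² = 1 - SS_res/SS_tot = 1 - 0.0452 = 0.9548

0.9548


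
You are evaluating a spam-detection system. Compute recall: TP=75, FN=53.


Recall = TP/(TP+FN)
= 75/(75+53)
= 75/128 = 58.59%

58.59%


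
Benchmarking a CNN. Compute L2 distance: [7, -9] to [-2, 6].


d = √((7+ 2)² + (-9-6)²)
  = √(81 + 225)
  = √306 = 17.4929

17.4929


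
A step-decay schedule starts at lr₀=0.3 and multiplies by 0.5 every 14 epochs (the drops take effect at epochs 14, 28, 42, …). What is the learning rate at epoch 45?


n_drops = ⌊45/14⌋ = 3
lr = 0.3·0.5^3 = 0.3·0.125 = 0.0375

0.0375


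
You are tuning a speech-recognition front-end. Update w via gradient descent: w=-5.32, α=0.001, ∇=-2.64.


w_new = w - α·∇
= -5.32 - 0.001·-2.64
= -5.32 + 0.00264
= -5.31736

-5.31736


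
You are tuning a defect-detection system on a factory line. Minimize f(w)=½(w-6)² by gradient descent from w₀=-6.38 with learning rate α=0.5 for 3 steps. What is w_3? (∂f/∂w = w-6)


step 1: grad = -6.38-6 = -12.38; w = -6.38 - 0.5·(-12.38) = -0.19
step 2: grad = -0.19-6 = -6.19; w = -0.19 - 0.5·(-6.19) = 2.905
step 3: grad = 2.905-6 = -3.095; w = 2.905 - 0.5·(-3.095) = 4.4525

4.4525


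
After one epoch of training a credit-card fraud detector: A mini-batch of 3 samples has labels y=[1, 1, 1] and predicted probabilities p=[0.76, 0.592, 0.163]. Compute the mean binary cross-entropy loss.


L[0] = -ln(0.76) = 0.2744
L[1] = -ln(0.592) = 0.5242
L[2] = -ln(0.163) = 1.814
mean = (0.2744 + 0.5242 + 1.814)/3 = 0.8709

0.8709


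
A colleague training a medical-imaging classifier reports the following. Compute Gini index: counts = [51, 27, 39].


Probabilities: [51/117, 27/117, 39/117] ≈ [0.4359, 0.2308, 0.3333]
Σpᵢ² = (2601 + 729 + 1521)/117² = 4851/13689
Gini = 1 - Σpᵢ² = 1 - 4851/13689 = 0.6456

0.6456


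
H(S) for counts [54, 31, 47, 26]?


Probabilities: [54/158, 31/158, 47/158, 26/158] ≈ [0.3418, 0.1962, 0.2975, 0.1646]
H = -((54/158)·log₂(54/158) + (31/158)·log₂(31/158) + (47/158)·log₂(47/158) + (26/158)·log₂(26/158))
  = 1.9391 bits

1.9391 bits


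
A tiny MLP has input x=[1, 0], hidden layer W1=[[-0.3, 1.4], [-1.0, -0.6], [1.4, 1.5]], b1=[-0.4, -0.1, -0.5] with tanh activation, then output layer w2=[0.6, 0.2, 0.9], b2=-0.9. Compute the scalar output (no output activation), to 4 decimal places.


z1[0] = (-0.3)·(1) + (1.4)·(0) - 0.4 = -0.7
z1[1] = (-1.0)·(1) + (-0.6)·(0) - 0.1 = -1.1
z1[2] = (1.4)·(1) + (1.5)·(0) - 0.5 = 0.9
h = tanh(z1) = [-0.6044, -0.8005, 0.7163]
output = (0.6)·(-0.6044) + (0.2)·(-0.8005) + (0.9)·(0.7163) - 0.9 = -0.7781

-0.7781
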